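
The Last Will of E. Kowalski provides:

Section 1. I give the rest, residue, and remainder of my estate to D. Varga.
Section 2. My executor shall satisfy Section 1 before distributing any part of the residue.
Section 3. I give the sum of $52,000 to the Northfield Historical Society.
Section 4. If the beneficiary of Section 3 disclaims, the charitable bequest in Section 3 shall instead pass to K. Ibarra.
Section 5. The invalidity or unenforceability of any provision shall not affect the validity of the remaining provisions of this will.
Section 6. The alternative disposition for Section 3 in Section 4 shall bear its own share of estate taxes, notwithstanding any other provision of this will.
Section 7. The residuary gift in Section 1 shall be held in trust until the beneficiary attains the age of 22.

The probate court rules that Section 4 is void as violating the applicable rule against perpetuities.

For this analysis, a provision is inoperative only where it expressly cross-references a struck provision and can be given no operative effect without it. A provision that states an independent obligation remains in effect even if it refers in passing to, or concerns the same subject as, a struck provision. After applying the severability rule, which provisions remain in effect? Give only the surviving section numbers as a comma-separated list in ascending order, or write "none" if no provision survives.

Section 4 is struck. The only function of Section 6 is the tax charge on Section 4, so it cannot stand once Section 4 is removed. Section 5 is a severability clause and preserves every provision that can still be given independent effect. That leaves Section 1, Section 2, Section 3, Section 5, and Section 7 in effect.

1, 2, 3, 5, 7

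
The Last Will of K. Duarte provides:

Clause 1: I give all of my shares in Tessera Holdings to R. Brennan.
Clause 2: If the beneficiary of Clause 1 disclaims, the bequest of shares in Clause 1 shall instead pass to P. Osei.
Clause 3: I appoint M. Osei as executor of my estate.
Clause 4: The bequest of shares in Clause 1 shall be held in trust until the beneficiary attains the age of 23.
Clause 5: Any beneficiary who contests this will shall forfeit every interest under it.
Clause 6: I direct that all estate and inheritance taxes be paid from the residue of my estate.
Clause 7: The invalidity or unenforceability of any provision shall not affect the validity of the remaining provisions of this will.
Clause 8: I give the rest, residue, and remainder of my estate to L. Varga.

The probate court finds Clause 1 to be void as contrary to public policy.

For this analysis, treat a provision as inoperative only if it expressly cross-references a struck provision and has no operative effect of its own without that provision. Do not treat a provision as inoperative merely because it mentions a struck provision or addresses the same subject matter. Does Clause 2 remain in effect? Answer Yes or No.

Clause 1 is struck. Clause 2 operates only by reference to Clause 1, so it falls with Clause 1. Clause 4 operates only by reference to Clause 1, so it falls with Clause 1. Clause 7 is a severability clause and preserves every provision that can still be given independent effect. The provisions still in force are Clause 3, Clause 5, Clause 6, Clause 7, and Clause 8. Clause 2 is among the inoperative provisions, so the answer is no.

No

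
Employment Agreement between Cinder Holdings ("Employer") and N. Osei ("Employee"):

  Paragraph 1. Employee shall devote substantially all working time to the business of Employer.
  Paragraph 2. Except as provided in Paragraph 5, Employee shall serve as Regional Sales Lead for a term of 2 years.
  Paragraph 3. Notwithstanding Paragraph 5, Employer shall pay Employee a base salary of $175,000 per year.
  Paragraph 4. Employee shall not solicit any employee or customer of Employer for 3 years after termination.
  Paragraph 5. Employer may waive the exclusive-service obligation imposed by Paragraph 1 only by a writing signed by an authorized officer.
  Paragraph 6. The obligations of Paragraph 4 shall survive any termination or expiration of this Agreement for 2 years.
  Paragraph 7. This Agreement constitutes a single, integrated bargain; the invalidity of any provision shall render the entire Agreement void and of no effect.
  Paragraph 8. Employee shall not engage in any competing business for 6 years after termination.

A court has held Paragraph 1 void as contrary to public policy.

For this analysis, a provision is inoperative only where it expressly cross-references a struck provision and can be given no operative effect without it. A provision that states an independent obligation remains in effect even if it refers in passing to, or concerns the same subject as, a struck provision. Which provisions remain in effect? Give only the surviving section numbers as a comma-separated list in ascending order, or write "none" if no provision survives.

none

Paragraph 1 is struck. The only function of Paragraph 5 is the waiver condition for Paragraph 1, so it cannot stand once Paragraph 1 is removed. Paragraph 7 provides that the Agreement is not severable, so the invalidity of any one provision voids the entire Agreement. No provision of the Agreement survives.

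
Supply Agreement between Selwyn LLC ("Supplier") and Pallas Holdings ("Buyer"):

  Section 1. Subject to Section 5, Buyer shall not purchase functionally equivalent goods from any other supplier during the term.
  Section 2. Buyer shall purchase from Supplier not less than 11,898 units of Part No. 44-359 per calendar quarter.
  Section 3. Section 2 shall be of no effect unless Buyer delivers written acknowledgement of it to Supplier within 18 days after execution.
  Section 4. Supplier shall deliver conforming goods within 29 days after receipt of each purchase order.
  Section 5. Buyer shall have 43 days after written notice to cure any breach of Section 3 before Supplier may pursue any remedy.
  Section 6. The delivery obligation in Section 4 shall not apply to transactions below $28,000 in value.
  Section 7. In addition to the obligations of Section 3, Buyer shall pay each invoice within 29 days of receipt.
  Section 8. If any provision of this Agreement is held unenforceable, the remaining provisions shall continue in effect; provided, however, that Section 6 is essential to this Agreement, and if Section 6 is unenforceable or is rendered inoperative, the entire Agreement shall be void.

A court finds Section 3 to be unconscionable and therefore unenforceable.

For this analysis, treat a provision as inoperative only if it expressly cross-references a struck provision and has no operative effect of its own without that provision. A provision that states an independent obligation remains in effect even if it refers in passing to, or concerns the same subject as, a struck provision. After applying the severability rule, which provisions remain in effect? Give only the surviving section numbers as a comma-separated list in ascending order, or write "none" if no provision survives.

1, 2, 4, 6, 7, 8

Section 3 is struck. The only function of Section 5 is the cure period for breach of Section 3, so it cannot stand once Section 3 is removed. Although Section 7 refers to Section 3, its operative terms do not depend on Section 3, so it remains in effect. Section 1 mentions Section 5 but its own obligation stands independently of Section 5, so Section 1 is not affected. Section 8 makes Section 6 an essential term, but Section 6 is unaffected, so the severability proviso in Section 8 preserves the remaining provisions. The provisions still in force are Section 1, Section 2, Section 4, Section 6, Section 7, and Section 8.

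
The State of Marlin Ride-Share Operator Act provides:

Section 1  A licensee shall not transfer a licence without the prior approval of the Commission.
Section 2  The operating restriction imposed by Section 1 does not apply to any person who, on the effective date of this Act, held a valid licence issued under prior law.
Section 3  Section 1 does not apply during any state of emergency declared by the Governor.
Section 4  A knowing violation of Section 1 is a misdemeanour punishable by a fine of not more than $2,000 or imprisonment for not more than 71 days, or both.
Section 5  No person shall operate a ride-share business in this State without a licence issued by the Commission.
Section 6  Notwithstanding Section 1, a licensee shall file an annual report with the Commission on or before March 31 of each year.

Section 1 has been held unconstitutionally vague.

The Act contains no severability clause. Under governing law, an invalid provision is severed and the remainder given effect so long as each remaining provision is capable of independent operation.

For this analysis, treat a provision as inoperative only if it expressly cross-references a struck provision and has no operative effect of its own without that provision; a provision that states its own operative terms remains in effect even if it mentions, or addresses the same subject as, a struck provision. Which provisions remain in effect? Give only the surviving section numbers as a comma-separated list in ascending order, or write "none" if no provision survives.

5, 6

Section 1 is struck. Section 2 operates only by reference to Section 1, so it falls with Section 1. The only function of Section 3 is the emergency suspension of Section 1, so it cannot stand once Section 1 is removed. Section 4 has no operative effect of its own apart from Section 1 and is therefore inoperative. Although Section 6 refers to Section 1, its operative terms do not depend on Section 1, so it remains in effect. With no severability clause, the stated default rule severs what cannot stand and enforces each remaining provision that can operate on its own. That leaves Section 5 and Section 6 in effect.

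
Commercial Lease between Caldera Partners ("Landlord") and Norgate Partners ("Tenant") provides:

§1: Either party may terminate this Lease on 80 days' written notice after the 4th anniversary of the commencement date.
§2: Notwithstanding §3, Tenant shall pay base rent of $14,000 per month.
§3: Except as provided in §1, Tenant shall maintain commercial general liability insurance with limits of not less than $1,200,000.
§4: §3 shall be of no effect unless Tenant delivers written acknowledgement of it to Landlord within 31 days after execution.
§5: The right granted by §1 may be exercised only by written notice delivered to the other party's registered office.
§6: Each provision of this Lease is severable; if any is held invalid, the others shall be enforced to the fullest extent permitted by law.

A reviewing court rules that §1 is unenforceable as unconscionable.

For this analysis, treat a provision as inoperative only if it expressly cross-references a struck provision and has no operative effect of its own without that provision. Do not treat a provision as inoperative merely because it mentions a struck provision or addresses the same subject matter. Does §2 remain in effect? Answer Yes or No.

Yes

§1 is struck. §5 operates only by reference to §1, so it falls with §1. Although §3 refers to §1, its operative terms do not depend on §1, so it remains in effect. Under the severability clause in §6, the remaining provisions continue in force. The provisions still in force are §2, §3, §4, and §6. §2 is among the surviving provisions, so the answer is yes.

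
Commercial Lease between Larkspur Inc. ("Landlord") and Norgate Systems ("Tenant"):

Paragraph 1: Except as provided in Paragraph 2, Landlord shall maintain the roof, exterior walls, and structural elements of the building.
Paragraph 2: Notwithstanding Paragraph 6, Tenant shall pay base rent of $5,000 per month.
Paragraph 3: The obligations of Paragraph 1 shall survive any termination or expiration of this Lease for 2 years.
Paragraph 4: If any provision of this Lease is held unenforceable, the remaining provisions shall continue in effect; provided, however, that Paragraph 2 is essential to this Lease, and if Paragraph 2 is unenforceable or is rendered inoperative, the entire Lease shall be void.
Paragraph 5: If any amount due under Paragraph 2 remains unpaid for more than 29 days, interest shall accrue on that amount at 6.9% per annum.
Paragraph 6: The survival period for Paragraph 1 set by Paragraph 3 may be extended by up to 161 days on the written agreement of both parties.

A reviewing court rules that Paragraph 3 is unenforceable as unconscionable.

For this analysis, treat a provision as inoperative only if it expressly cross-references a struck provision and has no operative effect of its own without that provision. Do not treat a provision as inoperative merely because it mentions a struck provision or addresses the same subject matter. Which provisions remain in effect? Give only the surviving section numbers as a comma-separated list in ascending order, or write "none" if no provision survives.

1, 2, 4, 5

Paragraph 3 is struck. Paragraph 6 has no operative effect of its own apart from Paragraph 3 and is therefore inoperative. Although Paragraph 2 refers to Paragraph 6, its operative terms do not depend on Paragraph 6, so it remains in effect. Paragraph 4 makes Paragraph 2 an essential term, but Paragraph 2 is unaffected, so the severability proviso in Paragraph 4 preserves the remaining provisions. Paragraph 1, Paragraph 2, Paragraph 4, and Paragraph 5 remain in effect.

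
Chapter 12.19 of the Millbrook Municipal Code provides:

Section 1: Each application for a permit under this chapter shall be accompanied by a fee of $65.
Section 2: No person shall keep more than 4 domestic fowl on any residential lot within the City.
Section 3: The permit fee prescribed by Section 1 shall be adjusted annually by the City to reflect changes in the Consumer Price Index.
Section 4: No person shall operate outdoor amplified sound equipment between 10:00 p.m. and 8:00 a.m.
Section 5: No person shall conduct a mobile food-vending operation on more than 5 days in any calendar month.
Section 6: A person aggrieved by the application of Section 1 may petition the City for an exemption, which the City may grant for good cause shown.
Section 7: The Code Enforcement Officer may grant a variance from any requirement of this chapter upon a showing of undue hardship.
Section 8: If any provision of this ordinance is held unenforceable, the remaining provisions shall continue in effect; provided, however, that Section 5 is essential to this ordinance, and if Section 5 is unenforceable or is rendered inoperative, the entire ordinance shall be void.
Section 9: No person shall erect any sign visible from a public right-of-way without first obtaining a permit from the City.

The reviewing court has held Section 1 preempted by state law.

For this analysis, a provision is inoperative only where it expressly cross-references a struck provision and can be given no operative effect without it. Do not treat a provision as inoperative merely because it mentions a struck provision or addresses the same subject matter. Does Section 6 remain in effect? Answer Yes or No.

No

Section 1 is struck. Section 3 does nothing except set the indexation of the permit fee by reference to Section 1; with Section 1 gone it has no independent effect and is inoperative. The only function of Section 6 is the exemption procedure for Section 1, so it cannot stand once Section 1 is removed. Section 8 makes Section 5 an essential term, but Section 5 is unaffected, so the severability proviso in Section 8 preserves the remaining provisions. The provisions still in force are Section 2, Section 4, Section 5, Section 7, Section 8, and Section 9. Section 6 is among the inoperative provisions, so the answer is no.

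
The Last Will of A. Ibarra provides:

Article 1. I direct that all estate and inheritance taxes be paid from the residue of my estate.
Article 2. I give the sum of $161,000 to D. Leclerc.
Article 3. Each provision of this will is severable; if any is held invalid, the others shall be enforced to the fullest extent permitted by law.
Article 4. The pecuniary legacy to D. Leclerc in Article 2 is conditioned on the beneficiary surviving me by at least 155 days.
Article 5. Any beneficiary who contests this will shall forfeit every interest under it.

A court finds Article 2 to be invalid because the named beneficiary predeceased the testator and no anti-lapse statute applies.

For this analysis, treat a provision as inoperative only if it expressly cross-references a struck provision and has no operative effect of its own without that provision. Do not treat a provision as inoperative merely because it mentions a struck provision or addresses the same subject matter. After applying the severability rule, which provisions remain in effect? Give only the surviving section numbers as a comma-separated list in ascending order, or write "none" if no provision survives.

Article 2 is struck. Article 4 has no operative effect of its own apart from Article 2 and is therefore inoperative. Article 3 is a severability clause and preserves every provision that can still be given independent effect. The provisions still in force are Article 1, Article 3, and Article 5.

1, 3, 5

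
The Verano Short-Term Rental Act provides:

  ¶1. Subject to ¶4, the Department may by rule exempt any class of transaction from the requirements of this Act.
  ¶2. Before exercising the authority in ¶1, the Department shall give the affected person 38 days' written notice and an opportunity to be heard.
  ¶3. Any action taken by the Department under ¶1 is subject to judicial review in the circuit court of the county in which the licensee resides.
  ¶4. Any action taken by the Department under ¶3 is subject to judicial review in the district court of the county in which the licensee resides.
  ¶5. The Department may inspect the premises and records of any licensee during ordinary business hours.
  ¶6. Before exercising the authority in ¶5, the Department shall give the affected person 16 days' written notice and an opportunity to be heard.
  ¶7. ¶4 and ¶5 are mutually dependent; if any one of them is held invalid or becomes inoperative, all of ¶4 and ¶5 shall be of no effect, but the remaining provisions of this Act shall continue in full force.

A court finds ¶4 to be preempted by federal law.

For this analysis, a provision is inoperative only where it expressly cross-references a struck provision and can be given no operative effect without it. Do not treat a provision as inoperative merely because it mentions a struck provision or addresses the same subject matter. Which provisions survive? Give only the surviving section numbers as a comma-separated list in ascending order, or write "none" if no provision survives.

1, 2, 3, 7

¶4 is struck. Although ¶1 refers to ¶4, its operative terms do not depend on ¶4, so it remains in effect. Nothing else in the Act is defined by reference to ¶4. ¶7 declares ¶4 and ¶5 mutually dependent; since one of them has fallen, all of them are of no effect. That brings down ¶5 as well. ¶6 in turn depends solely on a provision now struck and likewise falls. The remainder continues in force under ¶7. ¶1, ¶2, ¶3, and ¶7 remain in effect.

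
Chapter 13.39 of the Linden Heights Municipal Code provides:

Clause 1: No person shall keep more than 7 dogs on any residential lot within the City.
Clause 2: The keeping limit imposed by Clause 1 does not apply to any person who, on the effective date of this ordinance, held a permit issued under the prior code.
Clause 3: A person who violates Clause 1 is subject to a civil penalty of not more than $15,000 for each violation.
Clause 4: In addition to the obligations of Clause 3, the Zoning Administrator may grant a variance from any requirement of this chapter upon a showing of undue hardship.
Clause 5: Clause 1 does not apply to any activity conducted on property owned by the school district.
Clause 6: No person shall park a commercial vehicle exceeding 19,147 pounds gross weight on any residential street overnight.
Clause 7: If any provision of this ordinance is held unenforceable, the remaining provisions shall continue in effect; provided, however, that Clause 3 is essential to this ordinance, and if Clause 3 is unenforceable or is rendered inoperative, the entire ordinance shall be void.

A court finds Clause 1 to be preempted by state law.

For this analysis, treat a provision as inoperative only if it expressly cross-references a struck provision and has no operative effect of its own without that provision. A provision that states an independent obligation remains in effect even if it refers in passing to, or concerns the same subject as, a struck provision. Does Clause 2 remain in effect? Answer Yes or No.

Clause 1 is struck. Clause 2 operates only by reference to Clause 1, so it falls with Clause 1. Clause 3 has no operative effect of its own apart from Clause 1 and is therefore inoperative. Clause 5 operates only by reference to Clause 1, so it falls with Clause 1. Clause 7 makes Clause 3 an essential term, and Clause 3 has been rendered inoperative by the cascade; under Clause 7, the entire ordinance is therefore void. No provision of the ordinance survives. Clause 2 is among the inoperative provisions, so the answer is no.

No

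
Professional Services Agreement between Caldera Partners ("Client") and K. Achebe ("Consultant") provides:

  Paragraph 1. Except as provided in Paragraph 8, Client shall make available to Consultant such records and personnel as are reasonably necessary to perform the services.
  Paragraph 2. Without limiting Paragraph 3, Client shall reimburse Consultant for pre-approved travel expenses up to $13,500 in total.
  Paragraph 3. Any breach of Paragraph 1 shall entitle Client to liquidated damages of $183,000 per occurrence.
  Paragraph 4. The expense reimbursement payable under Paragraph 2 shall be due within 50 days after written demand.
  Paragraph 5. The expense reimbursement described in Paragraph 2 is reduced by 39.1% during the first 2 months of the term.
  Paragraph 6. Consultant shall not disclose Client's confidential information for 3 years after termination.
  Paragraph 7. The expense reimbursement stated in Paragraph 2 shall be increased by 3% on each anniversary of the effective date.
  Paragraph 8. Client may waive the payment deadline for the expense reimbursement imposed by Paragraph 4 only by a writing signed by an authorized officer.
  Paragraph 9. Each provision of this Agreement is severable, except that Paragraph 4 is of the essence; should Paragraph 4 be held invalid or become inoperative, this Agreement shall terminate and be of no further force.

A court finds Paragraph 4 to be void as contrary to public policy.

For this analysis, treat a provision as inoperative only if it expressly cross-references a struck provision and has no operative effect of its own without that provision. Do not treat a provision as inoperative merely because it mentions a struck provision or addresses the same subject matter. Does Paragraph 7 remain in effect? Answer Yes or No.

No

Paragraph 4 is struck. Paragraph 8 merely fixes the waiver condition for Paragraph 4; with Paragraph 4 gone it has nothing to operate on and falls away. Paragraph 9 makes Paragraph 4 an essential term, and Paragraph 4 is the provision held invalid; under Paragraph 9, the entire Agreement is therefore void. No provision of the Agreement survives. Paragraph 7 is among the inoperative provisions, so the answer is no.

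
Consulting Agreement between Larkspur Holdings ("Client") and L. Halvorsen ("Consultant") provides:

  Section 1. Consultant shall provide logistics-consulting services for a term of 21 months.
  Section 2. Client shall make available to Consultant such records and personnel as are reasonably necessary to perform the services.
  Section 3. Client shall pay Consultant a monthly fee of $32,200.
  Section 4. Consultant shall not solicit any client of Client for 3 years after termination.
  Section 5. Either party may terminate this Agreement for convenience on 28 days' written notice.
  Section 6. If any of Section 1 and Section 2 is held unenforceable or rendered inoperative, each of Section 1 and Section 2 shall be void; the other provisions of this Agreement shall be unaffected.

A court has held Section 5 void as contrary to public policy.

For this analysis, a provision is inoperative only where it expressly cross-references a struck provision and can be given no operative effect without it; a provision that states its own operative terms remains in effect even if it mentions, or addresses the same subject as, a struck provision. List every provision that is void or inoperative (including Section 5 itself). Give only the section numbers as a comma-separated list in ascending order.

5

Section 5 is struck. No other provision's operative terms depend on Section 5. Section 6 ties Section 1 and Section 2 together, but none of those is affected here; the remaining provisions continue in force under Section 6. That leaves Section 1, Section 2, Section 3, Section 4, and Section 6 in effect.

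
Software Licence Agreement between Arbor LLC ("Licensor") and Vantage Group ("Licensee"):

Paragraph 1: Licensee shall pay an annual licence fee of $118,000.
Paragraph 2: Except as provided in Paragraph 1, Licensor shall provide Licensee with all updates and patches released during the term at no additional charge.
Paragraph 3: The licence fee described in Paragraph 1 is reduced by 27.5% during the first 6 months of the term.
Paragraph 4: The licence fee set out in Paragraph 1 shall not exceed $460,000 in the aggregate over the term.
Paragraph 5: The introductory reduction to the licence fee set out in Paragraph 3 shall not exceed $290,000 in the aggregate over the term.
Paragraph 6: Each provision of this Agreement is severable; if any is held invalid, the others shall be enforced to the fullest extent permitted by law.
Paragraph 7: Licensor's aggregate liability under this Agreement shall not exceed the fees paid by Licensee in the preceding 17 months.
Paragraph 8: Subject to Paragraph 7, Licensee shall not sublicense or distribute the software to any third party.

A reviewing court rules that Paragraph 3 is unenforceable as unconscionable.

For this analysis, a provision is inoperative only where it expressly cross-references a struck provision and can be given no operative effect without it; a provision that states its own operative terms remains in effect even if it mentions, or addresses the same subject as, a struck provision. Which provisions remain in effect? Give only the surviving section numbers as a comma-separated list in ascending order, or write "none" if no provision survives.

1, 2, 4, 6, 7, 8

Paragraph 3 is struck. Paragraph 5 does nothing except set the aggregate cap on the introductory reduction to the licence fee by reference to Paragraph 3; with Paragraph 3 gone it has no independent effect and is inoperative. Paragraph 6 is a severability clause and preserves every provision that can still be given independent effect. That leaves Paragraph 1, Paragraph 2, Paragraph 4, Paragraph 6, Paragraph 7, and Paragraph 8 in effect.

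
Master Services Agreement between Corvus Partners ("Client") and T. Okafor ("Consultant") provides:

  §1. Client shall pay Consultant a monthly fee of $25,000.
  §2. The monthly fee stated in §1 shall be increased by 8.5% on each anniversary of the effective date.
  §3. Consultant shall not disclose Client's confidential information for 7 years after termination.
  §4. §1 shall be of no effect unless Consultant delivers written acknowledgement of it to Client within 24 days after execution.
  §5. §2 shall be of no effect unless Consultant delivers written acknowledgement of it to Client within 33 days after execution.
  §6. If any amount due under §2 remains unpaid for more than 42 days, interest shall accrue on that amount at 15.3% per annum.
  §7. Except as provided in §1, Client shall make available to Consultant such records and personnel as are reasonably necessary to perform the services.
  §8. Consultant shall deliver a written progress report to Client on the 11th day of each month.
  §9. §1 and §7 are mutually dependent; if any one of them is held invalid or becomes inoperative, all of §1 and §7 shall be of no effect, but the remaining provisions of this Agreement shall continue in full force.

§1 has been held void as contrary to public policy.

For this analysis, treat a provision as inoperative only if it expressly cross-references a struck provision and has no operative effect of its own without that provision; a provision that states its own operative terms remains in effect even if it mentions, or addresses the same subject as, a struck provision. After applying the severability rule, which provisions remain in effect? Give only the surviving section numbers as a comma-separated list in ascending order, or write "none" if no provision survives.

3, 8, 9

§1 is struck. The whole of §2 is the escalation of the monthly fee, defined by reference to §1, so §2 cannot stand once §1 is removed. §4 has no operative effect of its own apart from §1 and is therefore inoperative. §5 has no operative effect of its own apart from §2 and is therefore inoperative. §6 has no operative effect of its own apart from §2 and is therefore inoperative. §9 declares §1 and §7 mutually dependent; since one of them has fallen, all of them are of no effect. That brings down §7 as well. The remainder continues in force under §9. That leaves §3, §8, and §9 in effect.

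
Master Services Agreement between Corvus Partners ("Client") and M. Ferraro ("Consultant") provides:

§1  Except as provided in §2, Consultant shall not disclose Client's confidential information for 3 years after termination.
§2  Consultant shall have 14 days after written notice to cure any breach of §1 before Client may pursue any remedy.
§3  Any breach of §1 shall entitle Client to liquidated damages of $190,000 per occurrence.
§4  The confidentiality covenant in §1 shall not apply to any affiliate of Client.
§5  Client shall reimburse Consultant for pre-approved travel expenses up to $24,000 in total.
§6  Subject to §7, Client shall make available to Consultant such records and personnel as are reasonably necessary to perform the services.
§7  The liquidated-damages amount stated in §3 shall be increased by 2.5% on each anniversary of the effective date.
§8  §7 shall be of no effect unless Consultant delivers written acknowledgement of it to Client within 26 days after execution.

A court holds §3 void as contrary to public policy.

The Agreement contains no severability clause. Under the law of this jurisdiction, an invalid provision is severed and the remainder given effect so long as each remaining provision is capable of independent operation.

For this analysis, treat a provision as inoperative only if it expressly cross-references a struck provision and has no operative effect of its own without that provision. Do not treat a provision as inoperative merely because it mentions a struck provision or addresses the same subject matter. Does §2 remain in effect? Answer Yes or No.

§3 is struck. §7 operates only by reference to §3, so it falls with §3. §8 merely fixes the acknowledgement condition for §7; with §7 gone it has nothing to operate on and falls away. §6 mentions §7 but its own obligation stands independently of §7, so §6 is not affected. With no severability clause, the stated default rule severs what cannot stand and enforces each remaining provision that can operate on its own. §1, §2, §4, §5, and §6 remain in effect. §2 is among the surviving provisions, so the answer is yes.

Yes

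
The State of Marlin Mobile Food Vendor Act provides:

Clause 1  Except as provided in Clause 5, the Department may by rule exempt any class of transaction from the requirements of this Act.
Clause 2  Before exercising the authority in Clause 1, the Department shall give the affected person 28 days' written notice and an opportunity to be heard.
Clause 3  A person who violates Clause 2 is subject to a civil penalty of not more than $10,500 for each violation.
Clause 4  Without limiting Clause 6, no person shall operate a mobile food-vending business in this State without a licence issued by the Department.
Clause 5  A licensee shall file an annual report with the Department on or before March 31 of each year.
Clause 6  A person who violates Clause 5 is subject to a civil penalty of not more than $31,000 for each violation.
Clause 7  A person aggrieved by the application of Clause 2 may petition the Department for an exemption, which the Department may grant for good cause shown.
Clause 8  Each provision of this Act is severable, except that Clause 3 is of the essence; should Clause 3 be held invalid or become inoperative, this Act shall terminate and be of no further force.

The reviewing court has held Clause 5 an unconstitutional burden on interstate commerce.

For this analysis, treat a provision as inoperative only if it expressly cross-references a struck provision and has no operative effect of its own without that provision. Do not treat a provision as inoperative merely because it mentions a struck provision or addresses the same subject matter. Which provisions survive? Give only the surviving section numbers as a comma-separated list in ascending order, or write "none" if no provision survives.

1, 2, 3, 4, 7, 8

Clause 5 is struck. The only function of Clause 6 is the civil penalty for violating Clause 5, so it cannot stand once Clause 5 is removed. Although Clause 1 refers to Clause 5, its operative terms do not depend on Clause 5, so it remains in effect. Clause 4 mentions Clause 6 but its own obligation stands independently of Clause 6, so Clause 4 is not affected. Clause 8 makes Clause 3 an essential term, but Clause 3 is unaffected, so the severability proviso in Clause 8 preserves the remaining provisions. The provisions still in force are Clause 1, Clause 2, Clause 3, Clause 4, Clause 7, and Clause 8.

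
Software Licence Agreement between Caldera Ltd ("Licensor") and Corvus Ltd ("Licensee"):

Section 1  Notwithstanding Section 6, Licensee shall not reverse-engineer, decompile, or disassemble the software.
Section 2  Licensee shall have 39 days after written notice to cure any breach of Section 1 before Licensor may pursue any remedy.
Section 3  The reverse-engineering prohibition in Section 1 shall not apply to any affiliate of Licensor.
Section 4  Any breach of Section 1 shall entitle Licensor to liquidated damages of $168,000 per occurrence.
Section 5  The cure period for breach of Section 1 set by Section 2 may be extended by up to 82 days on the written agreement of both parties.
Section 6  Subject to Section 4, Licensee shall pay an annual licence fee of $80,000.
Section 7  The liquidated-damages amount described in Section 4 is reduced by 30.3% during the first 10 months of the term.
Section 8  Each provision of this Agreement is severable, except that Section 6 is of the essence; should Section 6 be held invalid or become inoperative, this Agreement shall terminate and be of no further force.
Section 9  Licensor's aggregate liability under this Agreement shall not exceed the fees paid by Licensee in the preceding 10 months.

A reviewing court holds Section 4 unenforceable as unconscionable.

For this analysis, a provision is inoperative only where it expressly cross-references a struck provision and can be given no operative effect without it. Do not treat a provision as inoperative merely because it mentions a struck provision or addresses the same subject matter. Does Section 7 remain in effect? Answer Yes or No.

No

Section 4 is struck. Section 7 operates only by reference to Section 4, so it falls with Section 4. Section 6 mentions Section 4 but its own obligation stands independently of Section 4, so Section 6 is not affected. Section 8 makes Section 6 an essential term, but Section 6 is unaffected, so the severability proviso in Section 8 preserves the remaining provisions. The provisions still in force are Section 1, Section 2, Section 3, Section 5, Section 6, Section 8, and Section 9. Section 7 is among the inoperative provisions, so the answer is no.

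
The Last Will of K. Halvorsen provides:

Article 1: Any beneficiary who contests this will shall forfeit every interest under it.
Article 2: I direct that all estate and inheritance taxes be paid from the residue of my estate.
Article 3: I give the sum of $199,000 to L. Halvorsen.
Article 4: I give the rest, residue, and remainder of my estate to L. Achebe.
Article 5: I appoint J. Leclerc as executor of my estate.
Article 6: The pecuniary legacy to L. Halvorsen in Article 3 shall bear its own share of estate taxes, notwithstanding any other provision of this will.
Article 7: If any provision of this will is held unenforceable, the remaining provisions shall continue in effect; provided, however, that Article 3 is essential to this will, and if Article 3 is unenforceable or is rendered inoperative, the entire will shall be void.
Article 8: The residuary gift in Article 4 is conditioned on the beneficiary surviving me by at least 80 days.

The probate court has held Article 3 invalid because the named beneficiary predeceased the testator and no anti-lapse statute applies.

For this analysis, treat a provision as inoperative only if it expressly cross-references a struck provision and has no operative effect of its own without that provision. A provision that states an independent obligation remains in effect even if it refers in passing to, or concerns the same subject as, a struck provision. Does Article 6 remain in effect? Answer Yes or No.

No

Article 3 is struck. Article 6 operates only by reference to Article 3, so it falls with Article 3. Article 7 makes Article 3 an essential term, and Article 3 is the provision held invalid; under Article 7, the entire will is therefore void. No provision of the will survives. Article 6 is among the inoperative provisions, so the answer is no.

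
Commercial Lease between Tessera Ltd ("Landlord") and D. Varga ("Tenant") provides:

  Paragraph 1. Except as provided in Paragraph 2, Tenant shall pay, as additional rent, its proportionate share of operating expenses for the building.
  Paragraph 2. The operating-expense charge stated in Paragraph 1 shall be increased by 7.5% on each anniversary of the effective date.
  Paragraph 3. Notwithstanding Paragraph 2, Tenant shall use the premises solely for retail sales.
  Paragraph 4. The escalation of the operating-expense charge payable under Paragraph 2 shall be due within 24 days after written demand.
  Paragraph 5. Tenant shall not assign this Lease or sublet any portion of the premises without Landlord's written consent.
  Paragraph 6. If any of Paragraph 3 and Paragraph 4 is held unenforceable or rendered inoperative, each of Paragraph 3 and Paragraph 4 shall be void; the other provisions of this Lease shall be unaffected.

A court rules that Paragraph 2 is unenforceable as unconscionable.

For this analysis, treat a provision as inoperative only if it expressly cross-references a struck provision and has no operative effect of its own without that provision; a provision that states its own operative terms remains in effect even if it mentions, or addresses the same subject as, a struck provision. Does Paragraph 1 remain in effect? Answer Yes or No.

Paragraph 2 is struck. Paragraph 4 has no operative effect of its own apart from Paragraph 2 and is therefore inoperative. Paragraph 1 mentions Paragraph 2 but its own obligation stands independently of Paragraph 2, so Paragraph 1 is not affected. Paragraph 6 declares Paragraph 3 and Paragraph 4 mutually dependent; since one of them has fallen, all of them are of no effect. That brings down Paragraph 3 as well. The remainder continues in force under Paragraph 6. Paragraph 1, Paragraph 5, and Paragraph 6 remain in effect. Paragraph 1 is among the surviving provisions, so the answer is yes.

Yes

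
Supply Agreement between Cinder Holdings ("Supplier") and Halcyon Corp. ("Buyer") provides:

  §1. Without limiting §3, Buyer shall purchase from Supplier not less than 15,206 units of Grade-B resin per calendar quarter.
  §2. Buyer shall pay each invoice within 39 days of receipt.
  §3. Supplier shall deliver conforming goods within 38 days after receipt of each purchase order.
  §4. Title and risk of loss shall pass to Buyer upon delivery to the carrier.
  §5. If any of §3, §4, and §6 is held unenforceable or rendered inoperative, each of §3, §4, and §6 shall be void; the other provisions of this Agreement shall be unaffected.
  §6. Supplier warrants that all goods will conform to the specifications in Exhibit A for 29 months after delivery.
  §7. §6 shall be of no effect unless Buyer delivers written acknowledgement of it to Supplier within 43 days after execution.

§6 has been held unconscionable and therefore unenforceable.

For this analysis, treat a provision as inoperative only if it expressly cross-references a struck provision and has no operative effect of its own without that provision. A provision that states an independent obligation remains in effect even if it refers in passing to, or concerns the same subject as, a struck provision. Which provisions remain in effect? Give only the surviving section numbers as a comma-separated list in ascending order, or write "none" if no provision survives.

1, 2, 5

§6 is struck. §7 operates only by reference to §6, so it falls with §6. Although §1 refers to §3, its operative terms do not depend on §3, so it remains in effect. §5 declares §3, §4, and §6 mutually dependent; since one of them has fallen, all of them are of no effect. That brings down §3 and §4 as well. The remainder continues in force under §5. §1, §2, and §5 remain in effect.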